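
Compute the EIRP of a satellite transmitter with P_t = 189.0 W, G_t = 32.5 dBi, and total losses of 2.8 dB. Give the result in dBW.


Pt = 189.0 W = 22.7646 dBW
EIRP = Pt_dBW + Gt - losses = 22.7646 + 32.5 - 2.8 = 52.4646 dBW

52.4646 dBW


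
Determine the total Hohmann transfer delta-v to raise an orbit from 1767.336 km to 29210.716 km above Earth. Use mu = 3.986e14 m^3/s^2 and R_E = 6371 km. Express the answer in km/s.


r1 = 8138.3360 km = 8.138336e+06 m
r2 = 35581.7160 km = 3.5581716e+07 m
dv1 = sqrt(mu/r1)*(sqrt(2*r2/(r1+r2)) - 1) = 1930.2812 m/s
dv2 = sqrt(mu/r2)*(1 - sqrt(2*r1/(r1+r2))) = 1304.7989 m/s
total dv = |dv1| + |dv2| = 1930.2812 + 1304.7989 = 3235.0801 m/s = 3.2351 km/s

3.2351 km/s


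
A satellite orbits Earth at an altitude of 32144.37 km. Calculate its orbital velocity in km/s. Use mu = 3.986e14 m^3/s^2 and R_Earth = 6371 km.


r = R_E + alt = 6371.0 + 32144.37 = 38515.3700 km = 3.851537e+07 m
v = sqrt(mu/r) = sqrt(3.986e14 / 3.851537e+07) = 3217.0041 m/s = 3.2170 km/s

3.2170 km/s


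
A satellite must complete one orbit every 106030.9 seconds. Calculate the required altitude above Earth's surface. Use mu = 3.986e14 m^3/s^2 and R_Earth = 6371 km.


T = 106030.9 s
r = (mu*T^2/(4*pi^2))^(1/3) = (3.986e14 * 106030.9^2 / (4*pi^2))^(1/3)
r = 4.8418814e+07 m = 48418.8144 km
alt = r - R_E = 48418.8144 - 6371 = 42047.8144 km

42047.8144 km


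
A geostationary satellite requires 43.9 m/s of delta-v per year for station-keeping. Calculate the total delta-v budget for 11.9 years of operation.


dV = rate * years = 43.9 * 11.9
dV = 522.4100 m/s

522.4100 m/s


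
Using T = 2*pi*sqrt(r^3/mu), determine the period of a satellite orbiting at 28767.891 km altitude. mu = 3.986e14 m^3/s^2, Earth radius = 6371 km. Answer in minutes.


r = 35138.8910 km = 3.5138891e+07 m
T = 2*pi*sqrt(r^3/mu) = 2*pi*sqrt(4.3387453e+22 / 3.986e14)
T = 65553.1095 s = 1092.5518 min

1092.5518 minutes


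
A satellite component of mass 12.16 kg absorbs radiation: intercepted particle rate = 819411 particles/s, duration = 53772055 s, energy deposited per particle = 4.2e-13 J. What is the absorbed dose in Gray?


Total energy deposited = rate * time * E_per
  = 819411 * 53772055 * 4.2e-13 = 18.5058 J
Dose = E_total / mass = 18.5058 / 12.16
Dose = 1.5219 Gy

1.5219 Gy


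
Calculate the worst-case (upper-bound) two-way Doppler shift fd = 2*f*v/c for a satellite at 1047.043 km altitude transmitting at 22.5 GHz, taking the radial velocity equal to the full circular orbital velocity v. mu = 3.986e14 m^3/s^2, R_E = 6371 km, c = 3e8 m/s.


r = 7.418043e+06 m
v = sqrt(mu/r) = 7330.3376 m/s (worst-case radial velocity)
f = 22.5 GHz = 2.25e+10 Hz
fd = 2*f*v/c = 2*2.25e+10*7330.3376/3.0e+08
fd = 1.0995506e+06 Hz

1.0996e+06 Hz


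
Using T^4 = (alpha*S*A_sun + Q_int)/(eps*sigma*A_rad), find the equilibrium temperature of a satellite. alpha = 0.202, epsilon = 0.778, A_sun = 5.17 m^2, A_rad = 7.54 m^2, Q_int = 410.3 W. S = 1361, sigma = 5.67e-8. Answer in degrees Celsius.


Numerator = alpha*S*A_sun + Q_int = 0.202*1361*5.17 + 410.3 = 1831.6467 W
Denominator = eps*sigma*A_rad = 0.778*5.67e-8*7.54 = 3.32609e-07 W/K^4
T^4 = 5.5069067e+09 K^4
T = 272.4124 K = -0.7375646 C

-0.7376 degrees Celsius


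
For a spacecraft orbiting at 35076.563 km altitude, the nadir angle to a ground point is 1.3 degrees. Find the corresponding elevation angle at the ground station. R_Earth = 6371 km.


r = R_E + alt = 41447.5630 km
Law of sines in the satellite / Earth-center / ground-point triangle:
  sin(nadir)/R_E = sin(90 + el)/r  =>  cos(el) = (r/R_E)*sin(nadir)
cos(el) = (41447.5630 / 6371.0000) * sin(1.3 deg) = 0.1475961
el = arccos(0.1475961) = 81.5124 deg
(Earth-central angle = 90 - nadir - el = 7.1876 deg)

81.5124 degrees


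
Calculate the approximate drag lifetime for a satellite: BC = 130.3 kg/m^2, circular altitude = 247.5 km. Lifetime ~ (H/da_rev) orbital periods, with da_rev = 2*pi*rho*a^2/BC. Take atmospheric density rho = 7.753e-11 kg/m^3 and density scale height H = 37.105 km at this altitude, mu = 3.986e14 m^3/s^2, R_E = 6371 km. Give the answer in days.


a = R_E + alt = 6618.5000 km = 6.6185e+06 m
da_rev = 2*pi*rho*a^2/BC = 2*pi*7.753e-11*(6.6185e+06)^2/130.3 = 163.766242 m per revolution
N = H/da_rev = 37105.0000 m / 163.766242 m = 226.5729 revolutions
P = 2*pi*sqrt(a^3/mu) = 5358.5906 s
lifetime = N*P = 226.5729 * 5358.5906 = 1.2141117e+06 s = 14.0522 days

14.0522 days


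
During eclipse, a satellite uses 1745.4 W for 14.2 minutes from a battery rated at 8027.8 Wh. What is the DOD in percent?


E_used = P * t / 60 = 1745.4 * 14.2 / 60 = 413.0780 Wh
DOD = E_used / E_total * 100 = 413.0780 / 8027.8 * 100
DOD = 5.1456 %

5.1456 %


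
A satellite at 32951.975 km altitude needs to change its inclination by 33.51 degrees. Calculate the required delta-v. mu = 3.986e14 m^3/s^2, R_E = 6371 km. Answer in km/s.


r = 39322.9750 km = 3.9322975e+07 m
V = sqrt(mu/r) = 3183.7977 m/s
di = 33.51 deg = 0.5848598 rad
dV = 2*V*sin(di/2) = 2*3183.7977*sin(0.2924299)
dV = 1835.6493 m/s = 1.8356 km/s

1.8356 km/s


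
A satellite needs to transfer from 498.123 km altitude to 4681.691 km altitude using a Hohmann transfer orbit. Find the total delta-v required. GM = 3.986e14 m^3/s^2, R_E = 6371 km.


r1 = 6869.1230 km = 6.869123e+06 m
r2 = 11052.6910 km = 1.1052691e+07 m
dv1 = sqrt(mu/r1)*(sqrt(2*r2/(r1+r2)) - 1) = 842.5133 m/s
dv2 = sqrt(mu/r2)*(1 - sqrt(2*r1/(r1+r2))) = 747.4356 m/s
total dv = |dv1| + |dv2| = 842.5133 + 747.4356 = 1589.9489 m/s = 1.5899 km/s

1.5899 km/s


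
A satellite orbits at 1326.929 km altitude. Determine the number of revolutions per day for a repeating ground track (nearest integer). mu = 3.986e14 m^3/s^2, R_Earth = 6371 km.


r = 7.697929e+06 m
T = 2*pi*sqrt(r^3/mu) = 6721.5908 s = 112.0265 min
revs/day = 1440 / 112.0265 = 12.8541
Rounded: 13 revolutions per day

13 revolutions per day


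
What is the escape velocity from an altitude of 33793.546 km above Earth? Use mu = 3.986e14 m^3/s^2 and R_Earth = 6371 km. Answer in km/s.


r = 6371.0 + 33793.546 = 40164.5460 km = 4.0164546e+07 m
v_esc = sqrt(2*mu/r) = sqrt(2*3.986e14 / 4.0164546e+07)
v_esc = 4455.1488 m/s = 4.4551 km/s

4.4551 km/s


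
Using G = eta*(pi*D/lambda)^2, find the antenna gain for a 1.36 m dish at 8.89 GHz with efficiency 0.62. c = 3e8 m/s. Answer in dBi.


lambda = c/f = 3e8 / 8.89e+09 = 0.03374578 m
G = eta*(pi*D/lambda)^2 = 0.62*(pi*1.36/0.03374578)^2
G = 9938.7156 (linear)
G = 10*log10(9938.7156) = 39.9733 dBi

39.9733 dBi


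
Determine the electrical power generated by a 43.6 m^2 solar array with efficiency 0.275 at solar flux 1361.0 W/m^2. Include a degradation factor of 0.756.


P = area * eta * S * degradation
P = 43.6 * 0.275 * 1361.0 * 0.756
P = 12336.7028 W

12336.7028 W


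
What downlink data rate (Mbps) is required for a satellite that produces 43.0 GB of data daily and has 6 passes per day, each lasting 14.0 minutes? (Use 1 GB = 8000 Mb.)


total contact time = 6 * 14.0 * 60 = 5040.0000 s
data = 43.0 GB = 344000.0000 Mb
rate = 344000.0000 / 5040.0000 = 68.2540 Mbps

68.2540 Mbps


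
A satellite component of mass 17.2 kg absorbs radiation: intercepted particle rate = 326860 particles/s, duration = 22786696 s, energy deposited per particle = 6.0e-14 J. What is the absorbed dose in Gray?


Total energy deposited = rate * time * E_per
  = 326860 * 22786696 * 6.0e-14 = 0.4468836 J
Dose = E_total / mass = 0.4468836 / 17.2
Dose = 0.0259816 Gy

0.0260 Gy


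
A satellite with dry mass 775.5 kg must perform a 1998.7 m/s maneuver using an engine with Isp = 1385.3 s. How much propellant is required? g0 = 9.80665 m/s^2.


ve = Isp * g0 = 1385.3 * 9.80665 = 13585.152245 m/s
mass ratio = exp(dv/ve) = exp(1998.7/13585.152245) = 1.15849744
m_prop = m_dry * (mr - 1) = 775.5 * (1.15849744 - 1)
m_prop = 122.9148 kg

122.9148 kg


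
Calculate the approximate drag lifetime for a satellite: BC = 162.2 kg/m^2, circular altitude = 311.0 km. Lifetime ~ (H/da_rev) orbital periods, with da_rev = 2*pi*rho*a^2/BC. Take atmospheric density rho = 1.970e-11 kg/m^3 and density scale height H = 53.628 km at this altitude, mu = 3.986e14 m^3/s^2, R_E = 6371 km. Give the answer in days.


a = R_E + alt = 6682.0000 km = 6.682e+06 m
da_rev = 2*pi*rho*a^2/BC = 2*pi*1.970e-11*(6.682e+06)^2/162.2 = 34.072828 m per revolution
N = H/da_rev = 53628.0000 m / 34.072828 m = 1573.9228 revolutions
P = 2*pi*sqrt(a^3/mu) = 5435.8934 s
lifetime = N*P = 1573.9228 * 5435.8934 = 8.5556762e+06 s = 99.0240 days

99.0240 days


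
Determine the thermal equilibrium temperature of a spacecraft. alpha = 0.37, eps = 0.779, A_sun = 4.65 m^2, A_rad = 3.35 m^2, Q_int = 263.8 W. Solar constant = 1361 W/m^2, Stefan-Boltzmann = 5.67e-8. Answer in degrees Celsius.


Numerator = alpha*S*A_sun + Q_int = 0.37*1361*4.65 + 263.8 = 2605.4005 W
Denominator = eps*sigma*A_rad = 0.779*5.67e-8*3.35 = 1.4796715e-07 W/K^4
T^4 = 1.7607965e+10 K^4
T = 364.2733 K = 91.1233 C

91.1233 degrees Celsius


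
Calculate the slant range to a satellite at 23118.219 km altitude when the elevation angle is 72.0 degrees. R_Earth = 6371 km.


h = 23118.219 km, el = 72.0 deg
d = -R_E*sin(el) + sqrt((R_E*sin(el))^2 + 2*R_E*h + h^2)
d = -6371.0000*sin(1.2566) + sqrt((6371.0000*0.9510565)^2 + 2*6371.0000*23118.219 + 23118.219^2)
d = 23364.2462 km

23364.2462 km


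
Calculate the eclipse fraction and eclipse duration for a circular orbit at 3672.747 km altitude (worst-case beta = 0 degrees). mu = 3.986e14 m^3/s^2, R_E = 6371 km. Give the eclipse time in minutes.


r = 10043.7470 km
T = 166.9566 min
Eclipse fraction = arcsin(R_E/r)/pi = arcsin(6371.0000/10043.7470)/pi
= arcsin(0.634325)/pi = 0.2187219
Eclipse duration = 0.2187219 * 166.9566 = 36.5171 min

36.5171 minutes


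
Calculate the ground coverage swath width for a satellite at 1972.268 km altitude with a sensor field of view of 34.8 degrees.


FOV = 34.8 deg = 0.6073746 rad
swath = 2 * alt * tan(FOV/2) = 2 * 1972.268 * tan(0.3036873)
swath = 2 * 1972.268 * 0.313381
swath = 1236.1427 km

1236.1427 km


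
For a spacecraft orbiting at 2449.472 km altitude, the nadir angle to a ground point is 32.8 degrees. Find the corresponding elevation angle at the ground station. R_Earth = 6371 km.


r = R_E + alt = 8820.4720 km
Law of sines in the satellite / Earth-center / ground-point triangle:
  sin(nadir)/R_E = sin(90 + el)/r  =>  cos(el) = (r/R_E)*sin(nadir)
cos(el) = (8820.4720 / 6371.0000) * sin(32.8 deg) = 0.7499799
el = arccos(0.7499799) = 41.4114 deg
(Earth-central angle = 90 - nadir - el = 15.7886 deg)

41.4114 degrees


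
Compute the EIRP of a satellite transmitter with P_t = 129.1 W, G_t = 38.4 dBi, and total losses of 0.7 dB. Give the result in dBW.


Pt = 129.1 W = 21.1093 dBW
EIRP = Pt_dBW + Gt - losses = 21.1093 + 38.4 - 0.7 = 58.8093 dBW

58.8093 dBW


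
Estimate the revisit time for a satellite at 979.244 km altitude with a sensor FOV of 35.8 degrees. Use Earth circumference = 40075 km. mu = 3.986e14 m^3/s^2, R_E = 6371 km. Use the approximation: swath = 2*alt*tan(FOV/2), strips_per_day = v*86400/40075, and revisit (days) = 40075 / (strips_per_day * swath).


swath = 2*979.244*tan(0.3124139) = 632.5744 km
v = sqrt(mu/r) = 7364.0676 m/s = 7.3641 km/s
strips/day = v*86400/40075 = 7.3641*86400/40075 = 15.8766
coverage/day = strips * swath = 15.8766 * 632.5744 = 10043.1416 km
revisit = 40075 / 10043.1416 = 3.9903 days

3.9903 days


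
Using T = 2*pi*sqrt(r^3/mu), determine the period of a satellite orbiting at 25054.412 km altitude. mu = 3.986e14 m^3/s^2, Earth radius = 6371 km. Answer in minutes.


r = 31425.4120 km = 3.1425412e+07 m
T = 2*pi*sqrt(r^3/mu) = 2*pi*sqrt(3.103437e+22 / 3.986e14)
T = 55441.2089 s = 924.0201 min

924.0201 minutes


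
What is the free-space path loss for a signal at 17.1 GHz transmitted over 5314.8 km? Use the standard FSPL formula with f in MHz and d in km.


f = 17.1 GHz = 17100.0000 MHz
d = 5314.8 km
FSPL = 32.44 + 20*log10(17100.0000) + 20*log10(5314.8)
FSPL = 32.44 + 84.6599 + 74.5097
FSPL = 191.6097 dB

191.6097 dB


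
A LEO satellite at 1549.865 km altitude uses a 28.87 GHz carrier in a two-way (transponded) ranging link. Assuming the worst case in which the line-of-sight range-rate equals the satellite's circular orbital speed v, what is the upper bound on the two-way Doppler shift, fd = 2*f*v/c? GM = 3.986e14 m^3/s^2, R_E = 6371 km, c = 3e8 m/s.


r = 7.920865e+06 m
v = sqrt(mu/r) = 7093.8556 m/s (worst-case radial velocity)
f = 28.87 GHz = 2.887e+10 Hz
fd = 2*f*v/c = 2*2.887e+10*7093.8556/3.0e+08
fd = 1.3653307e+06 Hz

1.3653e+06 Hz


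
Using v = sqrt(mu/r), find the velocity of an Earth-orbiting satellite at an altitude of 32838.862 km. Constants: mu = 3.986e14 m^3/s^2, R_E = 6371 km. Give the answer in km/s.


r = R_E + alt = 6371.0 + 32838.862 = 39209.8620 km = 3.9209862e+07 m
v = sqrt(mu/r) = sqrt(3.986e14 / 3.9209862e+07) = 3188.3867 m/s = 3.1884 km/s

3.1884 km/s


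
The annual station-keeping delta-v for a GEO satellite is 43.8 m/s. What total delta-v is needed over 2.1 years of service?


dV = rate * years = 43.8 * 2.1
dV = 91.9800 m/s

91.9800 m/s


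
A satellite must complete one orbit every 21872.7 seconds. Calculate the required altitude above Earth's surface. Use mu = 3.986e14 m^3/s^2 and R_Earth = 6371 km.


T = 21872.7 s
r = (mu*T^2/(4*pi^2))^(1/3) = (3.986e14 * 21872.7^2 / (4*pi^2))^(1/3)
r = 1.690418e+07 m = 16904.1803 km
alt = r - R_E = 16904.1803 - 6371 = 10533.1803 km

10533.1803 km


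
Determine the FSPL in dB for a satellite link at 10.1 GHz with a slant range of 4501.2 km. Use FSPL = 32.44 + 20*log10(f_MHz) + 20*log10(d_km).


f = 10.1 GHz = 10100.0000 MHz
d = 4501.2 km
FSPL = 32.44 + 20*log10(10100.0000) + 20*log10(4501.2)
FSPL = 32.44 + 80.0864 + 73.0666
FSPL = 185.5930 dB

185.5930 dB


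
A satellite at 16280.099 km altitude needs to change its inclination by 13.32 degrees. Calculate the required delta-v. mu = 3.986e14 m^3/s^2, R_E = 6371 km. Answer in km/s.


r = 22651.0990 km = 2.2651099e+07 m
V = sqrt(mu/r) = 4194.9231 m/s
di = 13.32 deg = 0.2324779 rad
dV = 2*V*sin(di/2) = 2*4194.9231*sin(0.1162389)
dV = 973.0321 m/s = 0.9730321 km/s

0.9730 km/s


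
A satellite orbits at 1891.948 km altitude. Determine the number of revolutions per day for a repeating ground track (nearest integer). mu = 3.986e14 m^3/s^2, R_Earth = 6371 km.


r = 8.262948e+06 m
T = 2*pi*sqrt(r^3/mu) = 7475.0440 s = 124.5841 min
revs/day = 1440 / 124.5841 = 11.5585
Rounded: 12 revolutions per day

12 revolutions per day


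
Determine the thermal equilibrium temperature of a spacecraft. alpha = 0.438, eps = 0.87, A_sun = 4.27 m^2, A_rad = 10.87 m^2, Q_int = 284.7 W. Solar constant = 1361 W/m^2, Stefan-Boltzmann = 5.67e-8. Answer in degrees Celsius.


Numerator = alpha*S*A_sun + Q_int = 0.438*1361*4.27 + 284.7 = 2830.1239 W
Denominator = eps*sigma*A_rad = 0.87*5.67e-8*10.87 = 5.3620623e-07 W/K^4
T^4 = 5.2780511e+09 K^4
T = 269.5370 K = -3.6130 C

-3.6130 degrees Celsius


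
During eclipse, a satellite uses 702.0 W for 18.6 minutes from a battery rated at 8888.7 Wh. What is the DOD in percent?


E_used = P * t / 60 = 702.0 * 18.6 / 60 = 217.6200 Wh
DOD = E_used / E_total * 100 = 217.6200 / 8888.7 * 100
DOD = 2.4483 %

2.4483 %


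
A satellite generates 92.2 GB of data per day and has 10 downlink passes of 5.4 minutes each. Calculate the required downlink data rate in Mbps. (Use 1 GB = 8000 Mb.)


total contact time = 10 * 5.4 * 60 = 3240.0000 s
data = 92.2 GB = 737600.0000 Mb
rate = 737600.0000 / 3240.0000 = 227.6543 Mbps

227.6543 Mbps


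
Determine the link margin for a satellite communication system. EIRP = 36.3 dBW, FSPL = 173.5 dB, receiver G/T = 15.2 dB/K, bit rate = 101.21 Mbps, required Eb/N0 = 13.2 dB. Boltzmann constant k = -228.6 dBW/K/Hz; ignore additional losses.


C/N0 = EIRP - FSPL + G/T - k = 36.3 - 173.5 + 15.2 - (-228.6)
C/N0 = 106.6000 dB-Hz
R_b = 101.21 Mbps = 1.0121e+08 bps -> 10*log10(R_b) = 80.0522 dB-Hz
Eb/N0 = C/N0 - 10*log10(R_b) = 106.6000 - 80.0522 = 26.5478 dB
Margin = Eb/N0 - Eb/N0_req = 26.5478 - 13.2 = 13.3478 dB (link closes)

13.3478 dB


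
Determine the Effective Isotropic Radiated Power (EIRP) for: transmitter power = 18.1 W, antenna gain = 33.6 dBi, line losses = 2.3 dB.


Pt = 18.1 W = 12.5768 dBW
EIRP = Pt_dBW + Gt - losses = 12.5768 + 33.6 - 2.3 = 43.8768 dBW

43.8768 dBW


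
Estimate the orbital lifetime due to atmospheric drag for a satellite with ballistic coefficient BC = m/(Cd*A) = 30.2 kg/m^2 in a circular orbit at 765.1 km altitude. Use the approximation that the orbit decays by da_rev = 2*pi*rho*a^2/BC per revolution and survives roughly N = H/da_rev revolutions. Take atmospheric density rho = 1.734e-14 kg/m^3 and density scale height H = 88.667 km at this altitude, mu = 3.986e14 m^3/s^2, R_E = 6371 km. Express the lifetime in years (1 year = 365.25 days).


a = R_E + alt = 7136.1000 km = 7.1361e+06 m
da_rev = 2*pi*rho*a^2/BC = 2*pi*1.734e-14*(7.1361e+06)^2/30.2 = 0.183714685 m per revolution
N = H/da_rev = 88667.0000 m / 0.183714685 m = 482634.2536 revolutions
P = 2*pi*sqrt(a^3/mu) = 5999.3281 s
lifetime = N*P = 482634.2536 * 5999.3281 = 2.8954812e+09 s = 33512.5142 days
years = 33512.5142 / 365.25 = 91.7523 years

91.7523 years


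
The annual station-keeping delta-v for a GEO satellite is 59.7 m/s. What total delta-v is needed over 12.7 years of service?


dV = rate * years = 59.7 * 12.7
dV = 758.1900 m/s

758.1900 m/s


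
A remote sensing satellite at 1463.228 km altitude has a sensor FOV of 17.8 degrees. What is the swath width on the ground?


FOV = 17.8 deg = 0.3106686 rad
swath = 2 * alt * tan(FOV/2) = 2 * 1463.228 * tan(0.1553343)
swath = 2 * 1463.228 * 0.1565958
swath = 458.2708 km

458.2708 km


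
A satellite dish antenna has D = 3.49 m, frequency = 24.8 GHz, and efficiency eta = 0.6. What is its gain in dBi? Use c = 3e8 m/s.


lambda = c/f = 3e8 / 2.48e+10 = 0.01209677 m
G = eta*(pi*D/lambda)^2 = 0.6*(pi*3.49/0.01209677)^2
G = 492904.4079 (linear)
G = 10*log10(492904.4079) = 56.9276 dBi

56.9276 dBi


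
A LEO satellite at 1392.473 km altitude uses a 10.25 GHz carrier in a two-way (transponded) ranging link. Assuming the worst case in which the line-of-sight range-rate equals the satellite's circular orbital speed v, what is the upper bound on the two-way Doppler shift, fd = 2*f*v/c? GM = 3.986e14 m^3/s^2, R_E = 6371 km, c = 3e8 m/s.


r = 7.763473e+06 m
v = sqrt(mu/r) = 7165.4030 m/s (worst-case radial velocity)
f = 10.25 GHz = 1.025e+10 Hz
fd = 2*f*v/c = 2*1.025e+10*7165.4030/3.0e+08
fd = 489635.8745 Hz

489635.8745 Hz


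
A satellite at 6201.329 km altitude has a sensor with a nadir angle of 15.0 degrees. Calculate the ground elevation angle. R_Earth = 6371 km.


r = R_E + alt = 12572.3290 km
Law of sines in the satellite / Earth-center / ground-point triangle:
  sin(nadir)/R_E = sin(90 + el)/r  =>  cos(el) = (r/R_E)*sin(nadir)
cos(el) = (12572.3290 / 6371.0000) * sin(15.0 deg) = 0.5107453
el = arccos(0.5107453) = 59.2865 deg
(Earth-central angle = 90 - nadir - el = 15.7135 deg)

59.2865 degrees


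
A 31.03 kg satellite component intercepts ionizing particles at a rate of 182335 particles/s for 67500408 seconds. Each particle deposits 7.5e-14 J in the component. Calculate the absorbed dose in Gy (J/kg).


Total energy deposited = rate * time * E_per
  = 182335 * 67500408 * 7.5e-14 = 0.9230765 J
Dose = E_total / mass = 0.9230765 / 31.03
Dose = 0.02974787 Gy

0.0297 Gy


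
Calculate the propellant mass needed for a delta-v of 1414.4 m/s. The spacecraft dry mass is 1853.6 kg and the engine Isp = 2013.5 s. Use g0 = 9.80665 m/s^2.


ve = Isp * g0 = 2013.5 * 9.80665 = 19745.689775 m/s
mass ratio = exp(dv/ve) = exp(1414.4/19745.689775) = 1.07425868
m_prop = m_dry * (mr - 1) = 1853.6 * (1.07425868 - 1)
m_prop = 137.6459 kg

137.6459 kg


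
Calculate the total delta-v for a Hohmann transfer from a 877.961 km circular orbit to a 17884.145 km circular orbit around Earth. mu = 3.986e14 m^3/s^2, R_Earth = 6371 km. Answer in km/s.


r1 = 7248.9610 km = 7.248961e+06 m
r2 = 24255.1450 km = 2.4255145e+07 m
dv1 = sqrt(mu/r1)*(sqrt(2*r2/(r1+r2)) - 1) = 1786.2815 m/s
dv2 = sqrt(mu/r2)*(1 - sqrt(2*r1/(r1+r2))) = 1303.8200 m/s
total dv = |dv1| + |dv2| = 1786.2815 + 1303.8200 = 3090.1015 m/s = 3.0901 km/s

3.0901 km/s


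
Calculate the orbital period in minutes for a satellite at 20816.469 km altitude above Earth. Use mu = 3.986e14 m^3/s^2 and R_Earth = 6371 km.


r = 27187.4690 km = 2.7187469e+07 m
T = 2*pi*sqrt(r^3/mu) = 2*pi*sqrt(2.0095848e+22 / 3.986e14)
T = 44613.3042 s = 743.5551 min

743.5551 minutes


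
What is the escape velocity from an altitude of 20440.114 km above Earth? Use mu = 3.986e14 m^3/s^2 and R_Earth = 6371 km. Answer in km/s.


r = 6371.0 + 20440.114 = 26811.1140 km = 2.6811114e+07 m
v_esc = sqrt(2*mu/r) = sqrt(2*3.986e14 / 2.6811114e+07)
v_esc = 5452.8835 m/s = 5.4529 km/s

5.4529 km/s


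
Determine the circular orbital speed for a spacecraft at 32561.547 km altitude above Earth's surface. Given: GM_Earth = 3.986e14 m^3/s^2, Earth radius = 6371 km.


r = R_E + alt = 6371.0 + 32561.547 = 38932.5470 km = 3.8932547e+07 m
v = sqrt(mu/r) = sqrt(3.986e14 / 3.8932547e+07) = 3199.7219 m/s = 3.1997 km/s

3.1997 km/s


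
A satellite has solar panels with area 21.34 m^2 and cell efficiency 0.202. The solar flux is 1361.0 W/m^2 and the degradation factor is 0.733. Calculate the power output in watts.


P = area * eta * S * degradation
P = 21.34 * 0.202 * 1361.0 * 0.733
P = 4300.3904 W

4300.3904 W


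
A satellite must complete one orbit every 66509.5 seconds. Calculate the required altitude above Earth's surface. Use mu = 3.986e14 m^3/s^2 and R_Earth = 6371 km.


T = 66509.5 s
r = (mu*T^2/(4*pi^2))^(1/3) = (3.986e14 * 66509.5^2 / (4*pi^2))^(1/3)
r = 3.5479839e+07 m = 35479.8391 km
alt = r - R_E = 35479.8391 - 6371 = 29108.8391 km

29108.8391 km


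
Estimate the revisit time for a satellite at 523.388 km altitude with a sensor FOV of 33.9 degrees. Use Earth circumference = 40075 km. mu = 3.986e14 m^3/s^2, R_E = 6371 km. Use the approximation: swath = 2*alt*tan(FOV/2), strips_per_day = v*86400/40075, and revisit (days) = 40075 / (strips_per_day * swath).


swath = 2*523.388*tan(0.2958333) = 319.0329 km
v = sqrt(mu/r) = 7603.6267 m/s = 7.6036 km/s
strips/day = v*86400/40075 = 7.6036*86400/40075 = 16.3931
coverage/day = strips * swath = 16.3931 * 319.0329 = 5229.9378 km
revisit = 40075 / 5229.9378 = 7.6626 days

7.6626 days


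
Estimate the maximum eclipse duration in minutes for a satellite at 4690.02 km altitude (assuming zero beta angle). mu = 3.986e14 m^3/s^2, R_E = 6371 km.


r = 11061.0200 km
T = 192.9535 min
Eclipse fraction = arcsin(R_E/r)/pi = arcsin(6371.0000/11061.0200)/pi
= arcsin(0.5759867)/pi = 0.195382
Eclipse duration = 0.195382 * 192.9535 = 37.6996 min

37.6996 minutes


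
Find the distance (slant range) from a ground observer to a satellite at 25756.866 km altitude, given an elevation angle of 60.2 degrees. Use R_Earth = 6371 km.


h = 25756.866 km, el = 60.2 deg
d = -R_E*sin(el) + sqrt((R_E*sin(el))^2 + 2*R_E*h + h^2)
d = -6371.0000*sin(1.0507) + sqrt((6371.0000*0.8677655)^2 + 2*6371.0000*25756.866 + 25756.866^2)
d = 26442.9351 km

26442.9351 km


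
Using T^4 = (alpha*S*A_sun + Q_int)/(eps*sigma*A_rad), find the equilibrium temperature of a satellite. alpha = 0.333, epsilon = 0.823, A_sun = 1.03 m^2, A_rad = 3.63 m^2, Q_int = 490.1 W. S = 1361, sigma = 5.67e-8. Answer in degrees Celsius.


Numerator = alpha*S*A_sun + Q_int = 0.333*1361*1.03 + 490.1 = 956.9094 W
Denominator = eps*sigma*A_rad = 0.823*5.67e-8*3.63 = 1.6939068e-07 W/K^4
T^4 = 5.6491265e+09 K^4
T = 274.1545 K = 1.0045 C

1.0045 degrees Celsius


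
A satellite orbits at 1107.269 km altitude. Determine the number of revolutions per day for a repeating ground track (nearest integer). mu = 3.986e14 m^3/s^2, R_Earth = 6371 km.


r = 7.478269e+06 m
T = 2*pi*sqrt(r^3/mu) = 6435.9527 s = 107.2659 min
revs/day = 1440 / 107.2659 = 13.4246
Rounded: 13 revolutions per day

13 revolutions per day


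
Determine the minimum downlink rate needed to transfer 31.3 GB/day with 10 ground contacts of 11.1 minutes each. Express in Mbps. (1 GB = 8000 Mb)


total contact time = 10 * 11.1 * 60 = 6660.0000 s
data = 31.3 GB = 250400.0000 Mb
rate = 250400.0000 / 6660.0000 = 37.5976 Mbps

37.5976 Mbps


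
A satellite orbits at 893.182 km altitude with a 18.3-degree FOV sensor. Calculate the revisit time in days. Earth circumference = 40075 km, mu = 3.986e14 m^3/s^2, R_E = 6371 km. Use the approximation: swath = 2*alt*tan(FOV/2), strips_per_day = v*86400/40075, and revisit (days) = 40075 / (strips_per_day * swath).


swath = 2*893.182*tan(0.1596976) = 287.7283 km
v = sqrt(mu/r) = 7407.5619 m/s = 7.4076 km/s
strips/day = v*86400/40075 = 7.4076*86400/40075 = 15.9704
coverage/day = strips * swath = 15.9704 * 287.7283 = 4595.1325 km
revisit = 40075 / 4595.1325 = 8.7212 days

8.7212 days


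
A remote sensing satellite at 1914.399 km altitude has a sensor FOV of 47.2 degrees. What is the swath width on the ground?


FOV = 47.2 deg = 0.8237954 rad
swath = 2 * alt * tan(FOV/2) = 2 * 1914.399 * tan(0.4118977)
swath = 2 * 1914.399 * 0.4368893
swath = 1672.7607 km

1672.7607 km


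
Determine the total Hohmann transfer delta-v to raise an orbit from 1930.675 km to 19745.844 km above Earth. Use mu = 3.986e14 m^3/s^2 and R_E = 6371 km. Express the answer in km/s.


r1 = 8301.6750 km = 8.301675e+06 m
r2 = 26116.8440 km = 2.6116844e+07 m
dv1 = sqrt(mu/r1)*(sqrt(2*r2/(r1+r2)) - 1) = 1606.9661 m/s
dv2 = sqrt(mu/r2)*(1 - sqrt(2*r1/(r1+r2))) = 1193.3076 m/s
total dv = |dv1| + |dv2| = 1606.9661 + 1193.3076 = 2800.2737 m/s = 2.8003 km/s

2.8003 km/s


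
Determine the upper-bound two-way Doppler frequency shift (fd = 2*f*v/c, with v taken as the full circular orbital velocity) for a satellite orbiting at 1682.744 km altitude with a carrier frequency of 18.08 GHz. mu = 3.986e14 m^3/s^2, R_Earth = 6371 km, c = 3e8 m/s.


r = 8.053744e+06 m
v = sqrt(mu/r) = 7035.0913 m/s (worst-case radial velocity)
f = 18.08 GHz = 1.808e+10 Hz
fd = 2*f*v/c = 2*1.808e+10*7035.0913/3.0e+08
fd = 847963.0023 Hz

847963.0023 Hz


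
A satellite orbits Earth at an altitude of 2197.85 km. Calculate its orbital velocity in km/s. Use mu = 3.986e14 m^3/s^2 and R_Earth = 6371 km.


r = R_E + alt = 6371.0 + 2197.85 = 8568.8500 km = 8.56885e+06 m
v = sqrt(mu/r) = sqrt(3.986e14 / 8.56885e+06) = 6820.3612 m/s = 6.8204 km/s

6.8204 km/s


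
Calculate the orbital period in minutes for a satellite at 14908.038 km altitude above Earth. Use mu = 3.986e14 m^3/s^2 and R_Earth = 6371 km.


r = 21279.0380 km = 2.1279038e+07 m
T = 2*pi*sqrt(r^3/mu) = 2*pi*sqrt(9.6350943e+21 / 3.986e14)
T = 30891.5149 s = 514.8586 min

514.8586 minutes


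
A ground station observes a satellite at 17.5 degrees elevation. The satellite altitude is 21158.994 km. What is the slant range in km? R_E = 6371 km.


h = 21158.994 km, el = 17.5 deg
d = -R_E*sin(el) + sqrt((R_E*sin(el))^2 + 2*R_E*h + h^2)
d = -6371.0000*sin(0.3054326) + sqrt((6371.0000*0.3007058)^2 + 2*6371.0000*21158.994 + 21158.994^2)
d = 24935.2965 km

24935.2965 km


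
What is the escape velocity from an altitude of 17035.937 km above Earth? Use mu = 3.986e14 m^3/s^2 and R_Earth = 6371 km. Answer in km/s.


r = 6371.0 + 17035.937 = 23406.9370 km = 2.3406937e+07 m
v_esc = sqrt(2*mu/r) = sqrt(2*3.986e14 / 2.3406937e+07)
v_esc = 5835.9472 m/s = 5.8359 km/s

5.8359 km/s


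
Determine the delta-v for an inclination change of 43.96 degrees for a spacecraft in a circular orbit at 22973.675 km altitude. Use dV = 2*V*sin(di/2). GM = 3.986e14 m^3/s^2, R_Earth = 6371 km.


r = 29344.6750 km = 2.9344675e+07 m
V = sqrt(mu/r) = 3685.5643 m/s
di = 43.96 deg = 0.7672467 rad
dV = 2*V*sin(di/2) = 2*3685.5643*sin(0.3836234)
dV = 2758.8876 m/s = 2.7589 km/s

2.7589 km/s


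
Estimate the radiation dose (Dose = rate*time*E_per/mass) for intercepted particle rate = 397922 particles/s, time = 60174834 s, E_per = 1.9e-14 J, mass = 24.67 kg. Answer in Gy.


Total energy deposited = rate * time * E_per
  = 397922 * 60174834 * 1.9e-14 = 0.4549529 J
Dose = E_total / mass = 0.4549529 / 24.67
Dose = 0.01844155 Gy

0.0184 Gy


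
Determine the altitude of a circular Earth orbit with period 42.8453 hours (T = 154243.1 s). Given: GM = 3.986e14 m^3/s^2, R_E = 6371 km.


T = 154243.1 s
r = (mu*T^2/(4*pi^2))^(1/3) = (3.986e14 * 154243.1^2 / (4*pi^2))^(1/3)
r = 6.2162673e+07 m = 62162.6733 km
alt = r - R_E = 62162.6733 - 6371 = 55791.6733 km

55791.6733 km


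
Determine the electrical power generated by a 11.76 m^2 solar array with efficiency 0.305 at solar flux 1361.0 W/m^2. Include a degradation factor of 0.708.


P = area * eta * S * degradation
P = 11.76 * 0.305 * 1361.0 * 0.708
P = 3456.1974 W

3456.1974 W


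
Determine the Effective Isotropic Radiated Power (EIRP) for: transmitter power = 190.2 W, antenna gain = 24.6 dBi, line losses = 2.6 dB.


Pt = 190.2 W = 22.7921 dBW
EIRP = Pt_dBW + Gt - losses = 22.7921 + 24.6 - 2.6 = 44.7921 dBW

44.7921 dBW


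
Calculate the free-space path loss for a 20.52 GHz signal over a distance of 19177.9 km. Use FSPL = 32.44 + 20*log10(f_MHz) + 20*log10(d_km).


f = 20.52 GHz = 20520.0000 MHz
d = 19177.9 km
FSPL = 32.44 + 20*log10(20520.0000) + 20*log10(19177.9)
FSPL = 32.44 + 86.2435 + 85.6560
FSPL = 204.3396 dB

204.3396 dB


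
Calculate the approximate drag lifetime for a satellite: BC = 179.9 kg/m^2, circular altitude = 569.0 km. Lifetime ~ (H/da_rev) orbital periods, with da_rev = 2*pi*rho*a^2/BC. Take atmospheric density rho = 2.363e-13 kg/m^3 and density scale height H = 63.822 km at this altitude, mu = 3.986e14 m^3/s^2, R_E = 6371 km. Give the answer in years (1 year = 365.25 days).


a = R_E + alt = 6940.0000 km = 6.94e+06 m
da_rev = 2*pi*rho*a^2/BC = 2*pi*2.363e-13*(6.94e+06)^2/179.9 = 0.397494723 m per revolution
N = H/da_rev = 63822.0000 m / 0.397494723 m = 160560.6221 revolutions
P = 2*pi*sqrt(a^3/mu) = 5753.7426 s
lifetime = N*P = 160560.6221 * 5753.7426 = 9.2382449e+08 s = 10692.4130 days
years = 10692.4130 / 365.25 = 29.2742 years

29.2742 years


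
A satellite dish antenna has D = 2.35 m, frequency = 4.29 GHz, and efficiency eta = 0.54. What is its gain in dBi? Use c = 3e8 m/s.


lambda = c/f = 3e8 / 4.29e+09 = 0.06993007 m
G = eta*(pi*D/lambda)^2 = 0.54*(pi*2.35/0.06993007)^2
G = 6018.6807 (linear)
G = 10*log10(6018.6807) = 37.7950 dBi

37.7950 dBi


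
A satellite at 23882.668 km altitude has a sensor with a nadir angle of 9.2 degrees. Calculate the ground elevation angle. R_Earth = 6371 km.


r = R_E + alt = 30253.6680 km
Law of sines in the satellite / Earth-center / ground-point triangle:
  sin(nadir)/R_E = sin(90 + el)/r  =>  cos(el) = (r/R_E)*sin(nadir)
cos(el) = (30253.6680 / 6371.0000) * sin(9.2 deg) = 0.7592203
el = arccos(0.7592203) = 40.6045 deg
(Earth-central angle = 90 - nadir - el = 40.1955 deg)

40.6045 degrees


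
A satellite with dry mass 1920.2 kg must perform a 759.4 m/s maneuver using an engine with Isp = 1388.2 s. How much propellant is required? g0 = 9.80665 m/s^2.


ve = Isp * g0 = 1388.2 * 9.80665 = 13613.591530 m/s
mass ratio = exp(dv/ve) = exp(759.4/13613.591530) = 1.05736767
m_prop = m_dry * (mr - 1) = 1920.2 * (1.05736767 - 1)
m_prop = 110.1574 kg

110.1574 kg


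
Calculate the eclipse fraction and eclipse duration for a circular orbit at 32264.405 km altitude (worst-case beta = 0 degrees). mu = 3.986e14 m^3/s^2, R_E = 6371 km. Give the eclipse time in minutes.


r = 38635.4050 km
T = 1259.6160 min
Eclipse fraction = arcsin(R_E/r)/pi = arcsin(6371.0000/38635.4050)/pi
= arcsin(0.1649006)/pi = 0.05273032
Eclipse duration = 0.05273032 * 1259.6160 = 66.4200 min

66.4200 minutes


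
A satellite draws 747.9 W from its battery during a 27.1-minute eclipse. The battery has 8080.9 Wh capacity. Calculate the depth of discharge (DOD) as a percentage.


E_used = P * t / 60 = 747.9 * 27.1 / 60 = 337.8015 Wh
DOD = E_used / E_total * 100 = 337.8015 / 8080.9 * 100
DOD = 4.1802 %

4.1802 %


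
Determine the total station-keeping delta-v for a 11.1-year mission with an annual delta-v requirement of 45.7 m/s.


dV = rate * years = 45.7 * 11.1
dV = 507.2700 m/s

507.2700 m/s


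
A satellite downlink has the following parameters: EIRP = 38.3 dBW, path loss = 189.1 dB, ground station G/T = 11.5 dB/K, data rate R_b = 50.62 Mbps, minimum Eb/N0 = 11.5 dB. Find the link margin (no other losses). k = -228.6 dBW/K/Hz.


C/N0 = EIRP - FSPL + G/T - k = 38.3 - 189.1 + 11.5 - (-228.6)
C/N0 = 89.3000 dB-Hz
R_b = 50.62 Mbps = 5.062e+07 bps -> 10*log10(R_b) = 77.0432 dB-Hz
Eb/N0 = C/N0 - 10*log10(R_b) = 89.3000 - 77.0432 = 12.2568 dB
Margin = Eb/N0 - Eb/N0_req = 12.2568 - 11.5 = 0.7567786 dB (link closes)

0.7568 dB


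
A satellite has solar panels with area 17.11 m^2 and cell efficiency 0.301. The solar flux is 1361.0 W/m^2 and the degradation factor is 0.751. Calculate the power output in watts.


P = area * eta * S * degradation
P = 17.11 * 0.301 * 1361.0 * 0.751
P = 5263.9841 W

5263.9841 W


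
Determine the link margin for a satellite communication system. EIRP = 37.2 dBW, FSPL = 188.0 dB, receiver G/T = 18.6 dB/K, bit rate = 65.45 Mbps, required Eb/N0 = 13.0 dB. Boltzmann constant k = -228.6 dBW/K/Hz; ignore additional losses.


C/N0 = EIRP - FSPL + G/T - k = 37.2 - 188.0 + 18.6 - (-228.6)
C/N0 = 96.4000 dB-Hz
R_b = 65.45 Mbps = 6.545e+07 bps -> 10*log10(R_b) = 78.1591 dB-Hz
Eb/N0 = C/N0 - 10*log10(R_b) = 96.4000 - 78.1591 = 18.2409 dB
Margin = Eb/N0 - Eb/N0_req = 18.2409 - 13.0 = 5.2409 dB (link closes)

5.2409 dB


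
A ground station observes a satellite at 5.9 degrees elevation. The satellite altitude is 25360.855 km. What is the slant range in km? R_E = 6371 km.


h = 25360.855 km, el = 5.9 deg
d = -R_E*sin(el) + sqrt((R_E*sin(el))^2 + 2*R_E*h + h^2)
d = -6371.0000*sin(0.1029744) + sqrt((6371.0000*0.1027925)^2 + 2*6371.0000*25360.855 + 25360.855^2)
d = 30437.7102 km

30437.7102 km


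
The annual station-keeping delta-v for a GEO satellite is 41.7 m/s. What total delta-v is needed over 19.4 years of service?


dV = rate * years = 41.7 * 19.4
dV = 808.9800 m/s

808.9800 m/s


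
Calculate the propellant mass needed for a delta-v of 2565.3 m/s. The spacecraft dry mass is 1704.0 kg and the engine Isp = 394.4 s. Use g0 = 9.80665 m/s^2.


ve = Isp * g0 = 394.4 * 9.80665 = 3867.742760 m/s
mass ratio = exp(dv/ve) = exp(2565.3/3867.742760) = 1.94110048
m_prop = m_dry * (mr - 1) = 1704.0 * (1.94110048 - 1)
m_prop = 1603.6352 kg

1603.6352 kg


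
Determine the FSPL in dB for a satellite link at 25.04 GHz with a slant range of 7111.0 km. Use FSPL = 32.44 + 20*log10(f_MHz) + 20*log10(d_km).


f = 25.04 GHz = 25040.0000 MHz
d = 7111.0 km
FSPL = 32.44 + 20*log10(25040.0000) + 20*log10(7111.0)
FSPL = 32.44 + 87.9727 + 77.0386
FSPL = 197.4513 dB

197.4513 dB


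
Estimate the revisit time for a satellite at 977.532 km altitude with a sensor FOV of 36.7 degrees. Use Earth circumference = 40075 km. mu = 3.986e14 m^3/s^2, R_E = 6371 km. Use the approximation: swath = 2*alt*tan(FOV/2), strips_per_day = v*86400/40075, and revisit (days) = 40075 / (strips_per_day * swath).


swath = 2*977.532*tan(0.3202679) = 648.4689 km
v = sqrt(mu/r) = 7364.9254 m/s = 7.3649 km/s
strips/day = v*86400/40075 = 7.3649*86400/40075 = 15.8785
coverage/day = strips * swath = 15.8785 * 648.4689 = 10296.6913 km
revisit = 40075 / 10296.6913 = 3.8920 days

3.8920 days


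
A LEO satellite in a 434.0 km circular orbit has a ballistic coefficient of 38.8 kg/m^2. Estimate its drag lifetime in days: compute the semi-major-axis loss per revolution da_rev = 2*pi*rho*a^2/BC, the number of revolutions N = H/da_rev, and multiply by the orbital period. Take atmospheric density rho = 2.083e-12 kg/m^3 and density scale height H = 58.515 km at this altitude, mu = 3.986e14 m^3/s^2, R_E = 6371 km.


a = R_E + alt = 6805.0000 km = 6.805e+06 m
da_rev = 2*pi*rho*a^2/BC = 2*pi*2.083e-12*(6.805e+06)^2/38.8 = 15.620455 m per revolution
N = H/da_rev = 58515.0000 m / 15.620455 m = 3746.0497 revolutions
P = 2*pi*sqrt(a^3/mu) = 5586.6751 s
lifetime = N*P = 3746.0497 * 5586.6751 = 2.0927963e+07 s = 242.2218 days

242.2218 days


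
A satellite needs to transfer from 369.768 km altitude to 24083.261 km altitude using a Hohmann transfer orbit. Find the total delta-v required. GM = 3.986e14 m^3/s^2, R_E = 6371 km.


r1 = 6740.7680 km = 6.740768e+06 m
r2 = 30454.2610 km = 3.0454261e+07 m
dv1 = sqrt(mu/r1)*(sqrt(2*r2/(r1+r2)) - 1) = 2150.5691 m/s
dv2 = sqrt(mu/r2)*(1 - sqrt(2*r1/(r1+r2))) = 1439.7304 m/s
total dv = |dv1| + |dv2| = 2150.5691 + 1439.7304 = 3590.2995 m/s = 3.5903 km/s

3.5903 km/s


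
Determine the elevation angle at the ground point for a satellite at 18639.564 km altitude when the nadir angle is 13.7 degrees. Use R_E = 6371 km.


r = R_E + alt = 25010.5640 km
Law of sines in the satellite / Earth-center / ground-point triangle:
  sin(nadir)/R_E = sin(90 + el)/r  =>  cos(el) = (r/R_E)*sin(nadir)
cos(el) = (25010.5640 / 6371.0000) * sin(13.7 deg) = 0.9297529
el = arccos(0.9297529) = 21.6037 deg
(Earth-central angle = 90 - nadir - el = 54.6963 deg)

21.6037 degrees


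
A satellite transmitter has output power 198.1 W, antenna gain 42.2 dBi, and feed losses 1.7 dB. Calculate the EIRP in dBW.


Pt = 198.1 W = 22.9688 dBW
EIRP = Pt_dBW + Gt - losses = 22.9688 + 42.2 - 1.7 = 63.4688 dBW

63.4688 dBW


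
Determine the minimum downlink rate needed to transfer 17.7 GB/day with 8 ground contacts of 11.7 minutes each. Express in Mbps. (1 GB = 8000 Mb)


total contact time = 8 * 11.7 * 60 = 5616.0000 s
data = 17.7 GB = 141600.0000 Mb
rate = 141600.0000 / 5616.0000 = 25.2137 Mbps

25.2137 Mbps


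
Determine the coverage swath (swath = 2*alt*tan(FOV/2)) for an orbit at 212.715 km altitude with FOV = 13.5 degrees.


FOV = 13.5 deg = 0.2356194 rad
swath = 2 * alt * tan(FOV/2) = 2 * 212.715 * tan(0.1178097)
swath = 2 * 212.715 * 0.1183578
swath = 50.3530 km

50.3530 km


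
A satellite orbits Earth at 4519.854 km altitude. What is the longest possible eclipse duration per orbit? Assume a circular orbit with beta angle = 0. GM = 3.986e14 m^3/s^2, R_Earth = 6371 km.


r = 10890.8540 km
T = 188.5180 min
Eclipse fraction = arcsin(R_E/r)/pi = arcsin(6371.0000/10890.8540)/pi
= arcsin(0.5849863)/pi = 0.1989001
Eclipse duration = 0.1989001 * 188.5180 = 37.4963 min

37.4963 minutes


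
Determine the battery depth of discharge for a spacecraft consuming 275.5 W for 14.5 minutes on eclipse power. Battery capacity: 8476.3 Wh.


E_used = P * t / 60 = 275.5 * 14.5 / 60 = 66.5792 Wh
DOD = E_used / E_total * 100 = 66.5792 / 8476.3 * 100
DOD = 0.7854744 %

0.7855 %


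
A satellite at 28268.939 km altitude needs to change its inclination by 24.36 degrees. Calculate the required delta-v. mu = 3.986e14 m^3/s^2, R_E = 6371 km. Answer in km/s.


r = 34639.9390 km = 3.4639939e+07 m
V = sqrt(mu/r) = 3392.1894 m/s
di = 24.36 deg = 0.4251622 rad
dV = 2*V*sin(di/2) = 2*3392.1894*sin(0.2125811)
dV = 1431.3927 m/s = 1.4314 km/s

1.4314 km/s


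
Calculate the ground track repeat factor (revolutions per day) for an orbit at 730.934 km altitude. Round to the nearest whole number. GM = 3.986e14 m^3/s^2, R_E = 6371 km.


r = 7.101934e+06 m
T = 2*pi*sqrt(r^3/mu) = 5956.2946 s = 99.2716 min
revs/day = 1440 / 99.2716 = 14.5057
Rounded: 15 revolutions per day

15 revolutions per day


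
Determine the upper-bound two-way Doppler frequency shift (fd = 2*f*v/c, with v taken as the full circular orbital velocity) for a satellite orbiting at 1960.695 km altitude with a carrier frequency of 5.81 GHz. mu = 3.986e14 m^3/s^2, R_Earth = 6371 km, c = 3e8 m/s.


r = 8.331695e+06 m
v = sqrt(mu/r) = 6916.7482 m/s (worst-case radial velocity)
f = 5.81 GHz = 5.81e+09 Hz
fd = 2*f*v/c = 2*5.81e+09*6916.7482/3.0e+08
fd = 267908.7135 Hz

267908.7135 Hz
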